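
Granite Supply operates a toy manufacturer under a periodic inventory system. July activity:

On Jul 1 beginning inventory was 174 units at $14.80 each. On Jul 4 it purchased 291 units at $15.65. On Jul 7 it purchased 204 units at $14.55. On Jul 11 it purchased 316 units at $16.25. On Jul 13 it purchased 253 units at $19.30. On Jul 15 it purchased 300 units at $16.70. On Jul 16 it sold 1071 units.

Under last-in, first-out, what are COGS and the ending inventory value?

Jul 16, 1071 sold [LIFO — newest first]: 300 @ $16.70 + 253 @ $19.30 + 316 @ $16.25 + 202 @ $14.55 = $17,967.00
Ending inventory: 174 @ $14.80 + 291 @ $15.65 + 2 @ $14.55 = $7,158.45
Check: goods available $25,125.45 = COGS $17,967.00 + ending $7,158.45

COGS = $17,967.00; ending inventory = $7,158.45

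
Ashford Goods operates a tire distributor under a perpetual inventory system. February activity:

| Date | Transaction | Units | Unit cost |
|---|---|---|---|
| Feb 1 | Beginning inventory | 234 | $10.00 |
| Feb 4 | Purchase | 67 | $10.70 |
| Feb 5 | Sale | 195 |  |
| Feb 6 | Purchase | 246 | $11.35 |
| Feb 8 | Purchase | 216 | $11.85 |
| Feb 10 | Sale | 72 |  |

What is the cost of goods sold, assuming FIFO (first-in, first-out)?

COGS = $2,693.10

Feb 5, 195 sold [FIFO — oldest first]: 195 @ $10.00 = $1,950.00
Feb 10, 72 sold [FIFO — oldest first]: 39 @ $10.00 + 33 @ $10.70 = $743.10
Total COGS = $1,950.00 + $743.10 = $2,693.10
Ending inventory: 34 @ $10.70 + 246 @ $11.35 + 216 @ $11.85 = $5,715.50
Check: goods available $8,408.60 = COGS $2,693.10 + ending $5,715.50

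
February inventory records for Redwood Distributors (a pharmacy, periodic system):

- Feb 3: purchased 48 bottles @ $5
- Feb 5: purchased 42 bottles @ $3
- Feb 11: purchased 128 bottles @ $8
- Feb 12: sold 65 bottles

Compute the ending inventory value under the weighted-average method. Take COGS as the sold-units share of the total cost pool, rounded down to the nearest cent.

Feb 12, sell 65: 65/218 × $1,390.00 → $414.44
Ending inventory (cost pool remaining) = $975.56
Check: goods available $1,390.00 = COGS $414.44 + ending $975.56

Ending inventory = $975.56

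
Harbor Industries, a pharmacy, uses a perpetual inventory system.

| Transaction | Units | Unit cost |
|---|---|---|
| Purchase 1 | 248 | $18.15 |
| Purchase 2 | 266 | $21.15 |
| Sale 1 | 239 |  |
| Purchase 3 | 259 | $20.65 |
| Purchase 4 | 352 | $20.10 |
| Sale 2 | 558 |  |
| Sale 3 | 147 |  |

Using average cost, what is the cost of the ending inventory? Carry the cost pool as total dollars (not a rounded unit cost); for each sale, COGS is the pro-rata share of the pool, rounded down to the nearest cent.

Ending inventory = $3,644.88

After Purchase 1: 248 on hand, pool $4,501.20 (≈ $18.1500 each)
After Purchase 2: 514 on hand, pool $10,127.10 (≈ $19.7025 each)
Sale 1, sell 239: 239/514 × $10,127.10 → $4,708.90
After Purchase 3: 534 on hand, pool $10,766.55 (≈ $20.1621 each)
After Purchase 4: 886 on hand, pool $17,841.75 (≈ $20.1374 each)
Sale 2, sell 558: 558/886 × $17,841.75 → $11,236.67
Sale 3, sell 147: 147/328 × $6,605.08 → $2,960.20
Total COGS = $4,708.90 + $11,236.67 + $2,960.20 = $18,905.77
Ending inventory (cost pool remaining) = $3,644.88
Check: goods available $22,550.65 = COGS $18,905.77 + ending $3,644.88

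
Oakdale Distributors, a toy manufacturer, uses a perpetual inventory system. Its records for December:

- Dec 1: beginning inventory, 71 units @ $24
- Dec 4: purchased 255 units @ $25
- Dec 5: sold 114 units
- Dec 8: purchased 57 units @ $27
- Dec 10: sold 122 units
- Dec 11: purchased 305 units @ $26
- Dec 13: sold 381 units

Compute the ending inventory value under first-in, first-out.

Ending inventory = $1,846

Dec 5, 114 sold [FIFO — oldest first]: 71 @ $24 + 43 @ $25 = $2,779
Dec 10, 122 sold [FIFO — oldest first]: 122 @ $25 = $3,050
Dec 13, 381 sold [FIFO — oldest first]: 90 @ $25 + 57 @ $27 + 234 @ $26 = $9,873
Total COGS = $2,779 + $3,050 + $9,873 = $15,702
Ending inventory: 71 @ $26 = $1,846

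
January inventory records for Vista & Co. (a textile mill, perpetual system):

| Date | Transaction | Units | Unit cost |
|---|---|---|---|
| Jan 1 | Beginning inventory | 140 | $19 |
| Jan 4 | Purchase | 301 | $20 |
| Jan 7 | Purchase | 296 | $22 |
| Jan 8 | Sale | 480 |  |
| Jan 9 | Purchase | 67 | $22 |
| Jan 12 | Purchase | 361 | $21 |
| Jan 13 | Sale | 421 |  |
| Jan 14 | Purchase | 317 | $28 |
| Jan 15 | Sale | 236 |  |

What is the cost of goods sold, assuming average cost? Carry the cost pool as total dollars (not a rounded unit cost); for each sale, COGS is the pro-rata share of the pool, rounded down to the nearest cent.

After Jan 1: 140 on hand, pool $2,660.00 (≈ $19.0000 each)
After Jan 4: 441 on hand, pool $8,680.00 (≈ $19.6825 each)
After Jan 7: 737 on hand, pool $15,192.00 (≈ $20.6133 each)
Jan 8, sell 480: 480/737 × $15,192.00 → $9,894.38
After Jan 9: 324 on hand, pool $6,771.62 (≈ $20.9001 each)
After Jan 12: 685 on hand, pool $14,352.62 (≈ $20.9527 each)
Jan 13, sell 421: 421/685 × $14,352.62 → $8,821.09
After Jan 14: 581 on hand, pool $14,407.53 (≈ $24.7978 each)
Jan 15, sell 236: 236/581 × $14,407.53 → $5,852.28
Total COGS = $9,894.38 + $8,821.09 + $5,852.28 = $24,567.75
Ending inventory (cost pool remaining) = $8,555.25

COGS = $24,567.75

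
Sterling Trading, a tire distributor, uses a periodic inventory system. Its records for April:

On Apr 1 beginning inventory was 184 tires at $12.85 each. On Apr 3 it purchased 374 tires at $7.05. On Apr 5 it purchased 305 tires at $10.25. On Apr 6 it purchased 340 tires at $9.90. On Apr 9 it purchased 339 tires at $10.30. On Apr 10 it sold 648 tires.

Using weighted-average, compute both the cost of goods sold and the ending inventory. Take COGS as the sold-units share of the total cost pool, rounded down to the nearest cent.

Apr 10, sell 648: 648/1542 × $14,985.05 → $6,297.21
Ending inventory (cost pool remaining) = $8,687.84
Check: goods available $14,985.05 = COGS $6,297.21 + ending $8,687.84

COGS = $6,297.21; ending inventory = $8,687.84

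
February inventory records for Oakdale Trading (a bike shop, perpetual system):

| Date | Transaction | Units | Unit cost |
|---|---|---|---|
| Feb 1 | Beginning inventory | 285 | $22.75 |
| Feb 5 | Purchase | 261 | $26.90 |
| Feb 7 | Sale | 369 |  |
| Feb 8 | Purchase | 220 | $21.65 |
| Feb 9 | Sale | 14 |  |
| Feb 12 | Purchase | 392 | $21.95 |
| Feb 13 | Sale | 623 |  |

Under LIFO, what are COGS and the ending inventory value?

COGS = $23,414.05; ending inventory = $3,458.00

Feb 7, 369 sold [LIFO — newest first]: 261 @ $26.90 + 108 @ $22.75 = $9,477.90
Feb 9, 14 sold [LIFO — newest first]: 14 @ $21.65 = $303.10
Feb 13, 623 sold [LIFO — newest first]: 392 @ $21.95 + 206 @ $21.65 + 25 @ $22.75 = $13,633.05
Total COGS = $9,477.90 + $303.10 + $13,633.05 = $23,414.05
Ending inventory: 152 @ $22.75 = $3,458.00
Check: goods available $26,872.05 = COGS $23,414.05 + ending $3,458.00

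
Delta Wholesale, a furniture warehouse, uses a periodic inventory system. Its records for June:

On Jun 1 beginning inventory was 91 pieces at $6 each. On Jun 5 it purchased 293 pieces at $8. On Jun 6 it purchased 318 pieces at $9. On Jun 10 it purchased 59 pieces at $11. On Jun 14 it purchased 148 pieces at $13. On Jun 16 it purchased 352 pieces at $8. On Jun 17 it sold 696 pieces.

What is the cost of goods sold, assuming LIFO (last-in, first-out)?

Jun 17, 696 sold [LIFO — newest first]: 352 @ $8 + 148 @ $13 + 59 @ $11 + 137 @ $9 = $6,622
Ending inventory: 91 @ $6 + 293 @ $8 + 181 @ $9 = $4,519
Check: goods available $11,141 = COGS $6,622 + ending $4,519

COGS = $6,622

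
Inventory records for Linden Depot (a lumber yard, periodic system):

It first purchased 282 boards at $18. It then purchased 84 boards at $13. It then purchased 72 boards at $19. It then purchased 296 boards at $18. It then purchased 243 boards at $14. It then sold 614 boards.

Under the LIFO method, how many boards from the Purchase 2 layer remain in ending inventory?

Sale 1 (614) [LIFO — newest first]: 243 @ $14 + 296 @ $18 + 72 @ $19 + 3 @ $13 = $10,137
Ending inventory: 282 @ $18 + 81 @ $13 = $6,129
Check: goods available $16,266 = COGS $10,137 + ending $6,129

81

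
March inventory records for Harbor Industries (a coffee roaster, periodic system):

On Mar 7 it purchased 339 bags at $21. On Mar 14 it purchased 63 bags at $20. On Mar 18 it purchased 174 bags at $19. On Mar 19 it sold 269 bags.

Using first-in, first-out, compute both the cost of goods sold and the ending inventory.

COGS = $5,649; ending inventory = $6,036

Mar 19, 269 sold [FIFO — oldest first]: 269 @ $21 = $5,649
Ending inventory: 70 @ $21 + 63 @ $20 + 174 @ $19 = $6,036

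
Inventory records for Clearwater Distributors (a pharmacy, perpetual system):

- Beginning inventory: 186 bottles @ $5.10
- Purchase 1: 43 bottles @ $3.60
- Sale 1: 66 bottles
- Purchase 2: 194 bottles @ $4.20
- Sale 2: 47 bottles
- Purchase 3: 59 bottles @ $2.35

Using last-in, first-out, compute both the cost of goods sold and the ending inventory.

COGS = $469.50; ending inventory = $1,587.35

Sale 1 (66) [LIFO — newest first]: 43 @ $3.60 + 23 @ $5.10 = $272.10
Sale 2 (47) [LIFO — newest first]: 47 @ $4.20 = $197.40
Total COGS = $272.10 + $197.40 = $469.50
Ending inventory: 163 @ $5.10 + 147 @ $4.20 + 59 @ $2.35 = $1,587.35
Check: goods available $2,056.85 = COGS $469.50 + ending $1,587.35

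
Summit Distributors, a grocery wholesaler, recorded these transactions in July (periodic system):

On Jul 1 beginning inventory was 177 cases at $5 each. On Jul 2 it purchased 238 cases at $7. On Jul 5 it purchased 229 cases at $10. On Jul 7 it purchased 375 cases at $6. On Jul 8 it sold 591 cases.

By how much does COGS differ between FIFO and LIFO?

FIFO COGS: 177 @ $5 + 238 @ $7 + 176 @ $10 = $4,311
LIFO COGS: 375 @ $6 + 216 @ $10 = $4,410
Difference = |$4,311 − $4,410| = $99

$99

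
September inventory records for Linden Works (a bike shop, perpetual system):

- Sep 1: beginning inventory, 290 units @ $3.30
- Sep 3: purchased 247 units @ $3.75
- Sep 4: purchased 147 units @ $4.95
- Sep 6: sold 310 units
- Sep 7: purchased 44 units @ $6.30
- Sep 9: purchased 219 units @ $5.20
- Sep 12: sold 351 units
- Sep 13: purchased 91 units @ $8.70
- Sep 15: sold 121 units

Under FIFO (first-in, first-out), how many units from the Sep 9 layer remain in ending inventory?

165

Sep 6, 310 sold [FIFO — oldest first]: 290 @ $3.30 + 20 @ $3.75 = $1,032.00
Sep 12, 351 sold [FIFO — oldest first]: 227 @ $3.75 + 124 @ $4.95 = $1,465.05
Sep 15, 121 sold [FIFO — oldest first]: 23 @ $4.95 + 44 @ $6.30 + 54 @ $5.20 = $671.85
Total COGS = $1,032.00 + $1,465.05 + $671.85 = $3,168.90
Ending inventory: 165 @ $5.20 + 91 @ $8.70 = $1,649.70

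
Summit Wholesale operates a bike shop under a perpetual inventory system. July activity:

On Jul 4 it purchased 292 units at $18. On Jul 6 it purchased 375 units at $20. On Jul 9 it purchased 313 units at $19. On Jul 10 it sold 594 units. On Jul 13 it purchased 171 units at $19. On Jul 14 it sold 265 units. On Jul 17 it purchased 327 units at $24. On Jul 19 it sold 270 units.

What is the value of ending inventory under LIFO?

Ending inventory = $6,624

Jul 10, 594 sold [LIFO — newest first]: 313 @ $19 + 281 @ $20 = $11,567
Jul 14, 265 sold [LIFO — newest first]: 171 @ $19 + 94 @ $20 = $5,129
Jul 19, 270 sold [LIFO — newest first]: 270 @ $24 = $6,480
Total COGS = $11,567 + $5,129 + $6,480 = $23,176
Ending inventory: 292 @ $18 + 57 @ $24 = $6,624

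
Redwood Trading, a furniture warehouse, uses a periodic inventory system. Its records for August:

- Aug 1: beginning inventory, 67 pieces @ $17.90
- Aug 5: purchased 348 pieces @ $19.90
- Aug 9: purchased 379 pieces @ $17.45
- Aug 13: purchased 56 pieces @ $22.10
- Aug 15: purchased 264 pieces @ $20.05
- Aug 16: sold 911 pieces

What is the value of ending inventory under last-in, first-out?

Aug 16, 911 sold [LIFO — newest first]: 264 @ $20.05 + 56 @ $22.10 + 379 @ $17.45 + 212 @ $19.90 = $17,363.15
Ending inventory: 67 @ $17.90 + 136 @ $19.90 = $3,905.70
Check: goods available $21,268.85 = COGS $17,363.15 + ending $3,905.70

Ending inventory = $3,905.70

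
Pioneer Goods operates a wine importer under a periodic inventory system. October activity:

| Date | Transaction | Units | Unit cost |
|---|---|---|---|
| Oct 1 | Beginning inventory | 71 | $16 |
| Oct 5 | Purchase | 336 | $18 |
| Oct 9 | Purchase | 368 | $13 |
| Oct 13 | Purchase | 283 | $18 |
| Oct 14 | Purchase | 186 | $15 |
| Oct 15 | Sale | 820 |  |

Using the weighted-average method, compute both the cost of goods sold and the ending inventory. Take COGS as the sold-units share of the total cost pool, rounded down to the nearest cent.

COGS = $13,085.72; ending inventory = $6,766.28

Oct 15, sell 820: 820/1244 × $19,852.00 → $13,085.72
Ending inventory (cost pool remaining) = $6,766.28
Check: goods available $19,852.00 = COGS $13,085.72 + ending $6,766.28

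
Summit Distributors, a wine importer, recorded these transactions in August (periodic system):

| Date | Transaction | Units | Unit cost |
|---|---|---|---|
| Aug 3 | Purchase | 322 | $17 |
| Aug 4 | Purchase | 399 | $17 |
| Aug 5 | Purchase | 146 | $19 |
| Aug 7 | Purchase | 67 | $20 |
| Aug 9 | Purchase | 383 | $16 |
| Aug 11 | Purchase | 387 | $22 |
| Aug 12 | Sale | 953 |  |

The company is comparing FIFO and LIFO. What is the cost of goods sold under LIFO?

FIFO COGS: 322 @ $17 + 399 @ $17 + 146 @ $19 + 67 @ $20 + 19 @ $16 = $16,675
LIFO COGS: 387 @ $22 + 383 @ $16 + 67 @ $20 + 116 @ $19 = $18,186

COGS = $18,186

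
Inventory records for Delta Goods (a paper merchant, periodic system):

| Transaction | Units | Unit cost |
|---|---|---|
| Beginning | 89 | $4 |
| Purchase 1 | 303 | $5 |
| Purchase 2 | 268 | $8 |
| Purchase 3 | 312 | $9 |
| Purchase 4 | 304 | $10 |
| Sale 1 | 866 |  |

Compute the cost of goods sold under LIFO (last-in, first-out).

COGS = $7,848

Sale 1 (866) [LIFO — newest first]: 304 @ $10 + 312 @ $9 + 250 @ $8 = $7,848
Ending inventory: 89 @ $4 + 303 @ $5 + 18 @ $8 = $2,015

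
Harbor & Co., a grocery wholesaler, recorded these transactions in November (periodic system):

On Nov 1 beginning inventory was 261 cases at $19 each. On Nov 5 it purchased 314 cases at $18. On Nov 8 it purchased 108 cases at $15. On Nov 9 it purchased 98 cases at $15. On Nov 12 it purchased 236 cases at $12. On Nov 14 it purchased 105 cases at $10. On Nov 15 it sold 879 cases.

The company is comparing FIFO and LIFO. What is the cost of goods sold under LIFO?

COGS = $12,966

FIFO COGS: 261 @ $19 + 314 @ $18 + 108 @ $15 + 98 @ $15 + 98 @ $12 = $14,877
LIFO COGS: 105 @ $10 + 236 @ $12 + 98 @ $15 + 108 @ $15 + 314 @ $18 + 18 @ $19 = $12,966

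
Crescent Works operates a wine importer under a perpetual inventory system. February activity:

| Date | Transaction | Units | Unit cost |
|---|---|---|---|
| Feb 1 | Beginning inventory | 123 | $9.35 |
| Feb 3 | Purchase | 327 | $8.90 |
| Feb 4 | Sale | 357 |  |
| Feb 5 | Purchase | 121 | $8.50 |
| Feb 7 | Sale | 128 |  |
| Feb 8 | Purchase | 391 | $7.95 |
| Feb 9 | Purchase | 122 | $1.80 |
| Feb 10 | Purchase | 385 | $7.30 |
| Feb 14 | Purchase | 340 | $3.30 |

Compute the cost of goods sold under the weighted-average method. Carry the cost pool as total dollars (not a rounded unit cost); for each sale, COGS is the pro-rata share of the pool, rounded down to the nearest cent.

After Feb 1: 123 on hand, pool $1,150.05 (≈ $9.3500 each)
After Feb 3: 450 on hand, pool $4,060.35 (≈ $9.0230 each)
Feb 4, sell 357: 357/450 × $4,060.35 → $3,221.21
After Feb 5: 214 on hand, pool $1,867.64 (≈ $8.7273 each)
Feb 7, sell 128: 128/214 × $1,867.64 → $1,117.09
After Feb 8: 477 on hand, pool $3,859.00 (≈ $8.0901 each)
After Feb 9: 599 on hand, pool $4,078.60 (≈ $6.8090 each)
After Feb 10: 984 on hand, pool $6,889.10 (≈ $7.0011 each)
After Feb 14: 1324 on hand, pool $8,011.10 (≈ $6.0507 each)
Total COGS = $3,221.21 + $1,117.09 = $4,338.30
Ending inventory (cost pool remaining) = $8,011.10

COGS = $4,338.30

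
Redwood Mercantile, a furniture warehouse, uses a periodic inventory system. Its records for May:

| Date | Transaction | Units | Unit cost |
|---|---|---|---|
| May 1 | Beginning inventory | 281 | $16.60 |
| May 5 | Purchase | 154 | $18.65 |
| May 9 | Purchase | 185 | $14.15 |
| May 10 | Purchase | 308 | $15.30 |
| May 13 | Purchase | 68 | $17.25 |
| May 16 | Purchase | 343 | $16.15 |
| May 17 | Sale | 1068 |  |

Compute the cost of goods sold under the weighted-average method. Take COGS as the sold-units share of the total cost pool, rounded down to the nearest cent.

May 17, sell 1068: 1068/1339 × $21,579.30 → $17,211.86
Ending inventory (cost pool remaining) = $4,367.44
Check: goods available $21,579.30 = COGS $17,211.86 + ending $4,367.44

COGS = $17,211.86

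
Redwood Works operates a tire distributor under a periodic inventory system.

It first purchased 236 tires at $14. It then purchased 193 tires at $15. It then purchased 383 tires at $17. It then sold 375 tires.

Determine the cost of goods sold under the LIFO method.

Sale 1 (375) [LIFO — newest first]: 375 @ $17 = $6,375
Ending inventory: 236 @ $14 + 193 @ $15 + 8 @ $17 = $6,335
Check: goods available $12,710 = COGS $6,375 + ending $6,335

COGS = $6,375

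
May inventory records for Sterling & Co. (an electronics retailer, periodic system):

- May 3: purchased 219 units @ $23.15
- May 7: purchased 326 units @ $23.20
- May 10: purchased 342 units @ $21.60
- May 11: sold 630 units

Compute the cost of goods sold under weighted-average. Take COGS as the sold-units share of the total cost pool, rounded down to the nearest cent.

COGS = $14,219.56

May 11, sell 630: 630/887 × $20,020.25 → $14,219.56
Ending inventory (cost pool remaining) = $5,800.69
Check: goods available $20,020.25 = COGS $14,219.56 + ending $5,800.69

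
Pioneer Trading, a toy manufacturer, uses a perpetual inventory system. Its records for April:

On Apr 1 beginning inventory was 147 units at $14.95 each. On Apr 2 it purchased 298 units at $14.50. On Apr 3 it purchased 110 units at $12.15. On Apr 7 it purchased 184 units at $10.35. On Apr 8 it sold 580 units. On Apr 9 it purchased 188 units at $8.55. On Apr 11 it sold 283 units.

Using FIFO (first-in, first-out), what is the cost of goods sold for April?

Apr 8, 580 sold [FIFO — oldest first]: 147 @ $14.95 + 298 @ $14.50 + 110 @ $12.15 + 25 @ $10.35 = $8,113.90
Apr 11, 283 sold [FIFO — oldest first]: 159 @ $10.35 + 124 @ $8.55 = $2,705.85
Total COGS = $8,113.90 + $2,705.85 = $10,819.75
Ending inventory: 64 @ $8.55 = $547.20

COGS = $10,819.75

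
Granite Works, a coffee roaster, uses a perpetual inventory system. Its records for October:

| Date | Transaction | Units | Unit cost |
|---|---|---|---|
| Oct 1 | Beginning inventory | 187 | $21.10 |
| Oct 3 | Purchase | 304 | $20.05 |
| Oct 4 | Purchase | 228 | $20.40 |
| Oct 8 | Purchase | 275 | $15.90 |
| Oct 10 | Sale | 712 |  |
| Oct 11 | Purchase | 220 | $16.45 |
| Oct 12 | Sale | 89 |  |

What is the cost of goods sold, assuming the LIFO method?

Oct 10, 712 sold [LIFO — newest first]: 275 @ $15.90 + 228 @ $20.40 + 209 @ $20.05 = $13,214.15
Oct 12, 89 sold [LIFO — newest first]: 89 @ $16.45 = $1,464.05
Total COGS = $13,214.15 + $1,464.05 = $14,678.20
Ending inventory: 187 @ $21.10 + 95 @ $20.05 + 131 @ $16.45 = $8,005.40
Check: goods available $22,683.60 = COGS $14,678.20 + ending $8,005.40

COGS = $14,678.20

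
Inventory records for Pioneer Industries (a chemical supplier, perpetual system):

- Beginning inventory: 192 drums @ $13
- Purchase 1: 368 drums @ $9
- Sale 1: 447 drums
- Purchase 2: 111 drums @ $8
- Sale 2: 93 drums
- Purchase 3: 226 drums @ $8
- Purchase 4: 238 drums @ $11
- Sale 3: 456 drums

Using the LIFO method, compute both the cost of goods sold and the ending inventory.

Sale 1 (447) [LIFO — newest first]: 368 @ $9 + 79 @ $13 = $4,339
Sale 2 (93) [LIFO — newest first]: 93 @ $8 = $744
Sale 3 (456) [LIFO — newest first]: 238 @ $11 + 218 @ $8 = $4,362
Total COGS = $4,339 + $744 + $4,362 = $9,445
Ending inventory: 113 @ $13 + 18 @ $8 + 8 @ $8 = $1,677

COGS = $9,445; ending inventory = $1,677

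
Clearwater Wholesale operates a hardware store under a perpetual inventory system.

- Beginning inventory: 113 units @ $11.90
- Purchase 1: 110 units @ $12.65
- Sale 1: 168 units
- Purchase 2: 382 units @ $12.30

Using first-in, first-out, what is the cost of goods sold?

COGS = $2,040.45

Sale 1 (168) [FIFO — oldest first]: 113 @ $11.90 + 55 @ $12.65 = $2,040.45
Ending inventory: 55 @ $12.65 + 382 @ $12.30 = $5,394.35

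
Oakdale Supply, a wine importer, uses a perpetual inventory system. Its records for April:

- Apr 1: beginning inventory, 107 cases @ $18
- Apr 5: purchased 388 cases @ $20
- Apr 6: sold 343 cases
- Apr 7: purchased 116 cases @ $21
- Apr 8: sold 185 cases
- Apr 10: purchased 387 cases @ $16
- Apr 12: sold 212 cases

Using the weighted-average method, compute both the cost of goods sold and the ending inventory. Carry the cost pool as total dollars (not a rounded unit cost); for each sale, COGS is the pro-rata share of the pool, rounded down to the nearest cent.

After Apr 1: 107 on hand, pool $1,926.00 (≈ $18.0000 each)
After Apr 5: 495 on hand, pool $9,686.00 (≈ $19.5677 each)
Apr 6, sell 343: 343/495 × $9,686.00 → $6,711.71
After Apr 7: 268 on hand, pool $5,410.29 (≈ $20.1876 each)
Apr 8, sell 185: 185/268 × $5,410.29 → $3,734.71
After Apr 10: 470 on hand, pool $7,867.58 (≈ $16.7395 each)
Apr 12, sell 212: 212/470 × $7,867.58 → $3,548.78
Total COGS = $6,711.71 + $3,734.71 + $3,548.78 = $13,995.20
Ending inventory (cost pool remaining) = $4,318.80
Check: goods available $18,314.00 = COGS $13,995.20 + ending $4,318.80

COGS = $13,995.20; ending inventory = $4,318.80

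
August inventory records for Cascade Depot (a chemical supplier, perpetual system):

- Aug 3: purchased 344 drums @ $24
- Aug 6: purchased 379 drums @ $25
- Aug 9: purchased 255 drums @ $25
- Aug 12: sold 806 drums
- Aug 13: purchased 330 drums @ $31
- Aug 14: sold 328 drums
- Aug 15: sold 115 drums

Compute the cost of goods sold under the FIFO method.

Aug 12, 806 sold [FIFO — oldest first]: 344 @ $24 + 379 @ $25 + 83 @ $25 = $19,806
Aug 14, 328 sold [FIFO — oldest first]: 172 @ $25 + 156 @ $31 = $9,136
Aug 15, 115 sold [FIFO — oldest first]: 115 @ $31 = $3,565
Total COGS = $19,806 + $9,136 + $3,565 = $32,507
Ending inventory: 59 @ $31 = $1,829

COGS = $32,507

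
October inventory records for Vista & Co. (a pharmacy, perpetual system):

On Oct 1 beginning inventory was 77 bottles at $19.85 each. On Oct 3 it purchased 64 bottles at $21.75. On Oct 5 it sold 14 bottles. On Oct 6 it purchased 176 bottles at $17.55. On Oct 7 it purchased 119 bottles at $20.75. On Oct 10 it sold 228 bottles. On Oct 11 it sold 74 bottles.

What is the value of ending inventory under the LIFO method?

Ending inventory = $2,463.70

Oct 5, 14 sold [LIFO — newest first]: 14 @ $21.75 = $304.50
Oct 10, 228 sold [LIFO — newest first]: 119 @ $20.75 + 109 @ $17.55 = $4,382.20
Oct 11, 74 sold [LIFO — newest first]: 67 @ $17.55 + 7 @ $21.75 = $1,328.10
Total COGS = $304.50 + $4,382.20 + $1,328.10 = $6,014.80
Ending inventory: 77 @ $19.85 + 43 @ $21.75 = $2,463.70
Check: goods available $8,478.50 = COGS $6,014.80 + ending $2,463.70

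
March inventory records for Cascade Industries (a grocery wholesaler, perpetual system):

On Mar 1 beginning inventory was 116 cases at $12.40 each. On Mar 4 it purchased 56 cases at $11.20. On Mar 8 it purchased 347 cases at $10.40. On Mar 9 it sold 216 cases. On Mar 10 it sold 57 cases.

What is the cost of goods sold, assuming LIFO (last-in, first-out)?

Mar 9, 216 sold [LIFO — newest first]: 216 @ $10.40 = $2,246.40
Mar 10, 57 sold [LIFO — newest first]: 57 @ $10.40 = $592.80
Total COGS = $2,246.40 + $592.80 = $2,839.20
Ending inventory: 116 @ $12.40 + 56 @ $11.20 + 74 @ $10.40 = $2,835.20

COGS = $2,839.20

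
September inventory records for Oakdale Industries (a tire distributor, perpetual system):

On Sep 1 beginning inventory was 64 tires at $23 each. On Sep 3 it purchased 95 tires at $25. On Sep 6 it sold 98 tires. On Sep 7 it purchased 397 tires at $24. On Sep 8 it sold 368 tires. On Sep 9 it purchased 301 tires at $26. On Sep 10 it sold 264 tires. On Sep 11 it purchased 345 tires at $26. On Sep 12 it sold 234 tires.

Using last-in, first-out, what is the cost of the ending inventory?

Ending inventory = $5,947

Sep 6, 98 sold [LIFO — newest first]: 95 @ $25 + 3 @ $23 = $2,444
Sep 8, 368 sold [LIFO — newest first]: 368 @ $24 = $8,832
Sep 10, 264 sold [LIFO — newest first]: 264 @ $26 = $6,864
Sep 12, 234 sold [LIFO — newest first]: 234 @ $26 = $6,084
Total COGS = $2,444 + $8,832 + $6,864 + $6,084 = $24,224
Ending inventory: 61 @ $23 + 29 @ $24 + 37 @ $26 + 111 @ $26 = $5,947
Check: goods available $30,171 = COGS $24,224 + ending $5,947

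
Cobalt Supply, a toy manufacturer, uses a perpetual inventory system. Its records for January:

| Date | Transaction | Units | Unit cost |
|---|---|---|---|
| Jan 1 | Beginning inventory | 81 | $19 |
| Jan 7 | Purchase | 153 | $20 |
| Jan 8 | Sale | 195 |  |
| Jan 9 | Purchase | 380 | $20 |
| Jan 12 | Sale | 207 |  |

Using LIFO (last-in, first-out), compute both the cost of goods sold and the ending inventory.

Jan 8, 195 sold [LIFO — newest first]: 153 @ $20 + 42 @ $19 = $3,858
Jan 12, 207 sold [LIFO — newest first]: 207 @ $20 = $4,140
Total COGS = $3,858 + $4,140 = $7,998
Ending inventory: 39 @ $19 + 173 @ $20 = $4,201
Check: goods available $12,199 = COGS $7,998 + ending $4,201

COGS = $7,998; ending inventory = $4,201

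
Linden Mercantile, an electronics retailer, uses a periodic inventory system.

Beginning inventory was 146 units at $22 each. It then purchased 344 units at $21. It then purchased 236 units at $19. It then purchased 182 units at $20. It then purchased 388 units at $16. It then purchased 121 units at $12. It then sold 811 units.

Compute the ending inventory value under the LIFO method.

Sale 1 (811) [LIFO — newest first]: 121 @ $12 + 388 @ $16 + 182 @ $20 + 120 @ $19 = $13,580
Ending inventory: 146 @ $22 + 344 @ $21 + 116 @ $19 = $12,640

Ending inventory = $12,640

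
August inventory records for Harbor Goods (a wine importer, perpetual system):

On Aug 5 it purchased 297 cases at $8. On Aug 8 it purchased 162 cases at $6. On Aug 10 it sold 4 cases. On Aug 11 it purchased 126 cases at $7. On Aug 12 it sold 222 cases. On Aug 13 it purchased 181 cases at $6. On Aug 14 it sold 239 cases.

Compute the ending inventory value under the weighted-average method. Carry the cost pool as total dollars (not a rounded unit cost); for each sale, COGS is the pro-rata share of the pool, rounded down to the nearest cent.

Ending inventory = $2,052.21

After Aug 5: 297 on hand, pool $2,376.00 (≈ $8.0000 each)
After Aug 8: 459 on hand, pool $3,348.00 (≈ $7.2941 each)
Aug 10, sell 4: 4/459 × $3,348.00 → $29.17
After Aug 11: 581 on hand, pool $4,200.83 (≈ $7.2303 each)
Aug 12, sell 222: 222/581 × $4,200.83 → $1,605.13
After Aug 13: 540 on hand, pool $3,681.70 (≈ $6.8180 each)
Aug 14, sell 239: 239/540 × $3,681.70 → $1,629.49
Total COGS = $29.17 + $1,605.13 + $1,629.49 = $3,263.79
Ending inventory (cost pool remaining) = $2,052.21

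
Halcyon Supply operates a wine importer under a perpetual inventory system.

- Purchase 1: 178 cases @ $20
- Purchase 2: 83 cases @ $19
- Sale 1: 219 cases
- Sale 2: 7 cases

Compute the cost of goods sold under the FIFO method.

COGS = $4,472

Sale 1 (219) [FIFO — oldest first]: 178 @ $20 + 41 @ $19 = $4,339
Sale 2 (7) [FIFO — oldest first]: 7 @ $19 = $133
Total COGS = $4,339 + $133 = $4,472
Ending inventory: 35 @ $19 = $665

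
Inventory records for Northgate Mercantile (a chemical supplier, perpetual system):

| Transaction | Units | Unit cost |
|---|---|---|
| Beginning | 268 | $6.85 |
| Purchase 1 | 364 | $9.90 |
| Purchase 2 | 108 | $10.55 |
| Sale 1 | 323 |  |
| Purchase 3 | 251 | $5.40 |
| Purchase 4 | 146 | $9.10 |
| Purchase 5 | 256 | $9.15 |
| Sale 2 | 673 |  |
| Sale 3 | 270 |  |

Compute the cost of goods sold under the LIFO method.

COGS = $10,735.25

Sale 1 (323) [LIFO — newest first]: 108 @ $10.55 + 215 @ $9.90 = $3,267.90
Sale 2 (673) [LIFO — newest first]: 256 @ $9.15 + 146 @ $9.10 + 251 @ $5.40 + 20 @ $9.90 = $5,224.40
Sale 3 (270) [LIFO — newest first]: 129 @ $9.90 + 141 @ $6.85 = $2,242.95
Total COGS = $3,267.90 + $5,224.40 + $2,242.95 = $10,735.25
Ending inventory: 127 @ $6.85 = $869.95
Check: goods available $11,605.20 = COGS $10,735.25 + ending $869.95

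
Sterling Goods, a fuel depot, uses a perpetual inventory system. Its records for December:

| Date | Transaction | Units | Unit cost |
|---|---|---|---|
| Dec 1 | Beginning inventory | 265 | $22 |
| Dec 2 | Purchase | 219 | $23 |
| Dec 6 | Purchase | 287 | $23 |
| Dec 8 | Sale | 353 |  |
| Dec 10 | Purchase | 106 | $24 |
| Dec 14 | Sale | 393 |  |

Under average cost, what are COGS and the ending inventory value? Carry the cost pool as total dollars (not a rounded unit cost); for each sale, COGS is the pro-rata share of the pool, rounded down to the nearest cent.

After Dec 1: 265 on hand, pool $5,830.00 (≈ $22.0000 each)
After Dec 2: 484 on hand, pool $10,867.00 (≈ $22.4525 each)
After Dec 6: 771 on hand, pool $17,468.00 (≈ $22.6563 each)
Dec 8, sell 353: 353/771 × $17,468.00 → $7,997.67
After Dec 10: 524 on hand, pool $12,014.33 (≈ $22.9281 each)
Dec 14, sell 393: 393/524 × $12,014.33 → $9,010.74
Total COGS = $7,997.67 + $9,010.74 = $17,008.41
Ending inventory (cost pool remaining) = $3,003.59

COGS = $17,008.41; ending inventory = $3,003.59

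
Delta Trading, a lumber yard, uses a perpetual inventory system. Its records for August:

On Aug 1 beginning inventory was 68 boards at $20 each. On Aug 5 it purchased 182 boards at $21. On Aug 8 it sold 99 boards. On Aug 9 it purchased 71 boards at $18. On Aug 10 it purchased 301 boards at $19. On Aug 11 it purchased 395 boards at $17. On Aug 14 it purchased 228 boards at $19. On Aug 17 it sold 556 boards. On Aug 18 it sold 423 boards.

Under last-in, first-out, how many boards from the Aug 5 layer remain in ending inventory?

83

Aug 8, 99 sold [LIFO — newest first]: 99 @ $21 = $2,079
Aug 17, 556 sold [LIFO — newest first]: 228 @ $19 + 328 @ $17 = $9,908
Aug 18, 423 sold [LIFO — newest first]: 67 @ $17 + 301 @ $19 + 55 @ $18 = $7,848
Total COGS = $2,079 + $9,908 + $7,848 = $19,835
Ending inventory: 68 @ $20 + 83 @ $21 + 16 @ $18 = $3,391
Check: goods available $23,226 = COGS $19,835 + ending $3,391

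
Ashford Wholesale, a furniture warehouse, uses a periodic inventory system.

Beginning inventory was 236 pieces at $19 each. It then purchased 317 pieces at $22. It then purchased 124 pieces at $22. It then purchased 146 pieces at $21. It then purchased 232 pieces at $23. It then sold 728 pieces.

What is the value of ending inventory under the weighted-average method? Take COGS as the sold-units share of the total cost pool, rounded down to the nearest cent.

Sale 1, sell 728: 728/1055 × $22,588.00 → $15,586.79
Ending inventory (cost pool remaining) = $7,001.21
Check: goods available $22,588.00 = COGS $15,586.79 + ending $7,001.21

Ending inventory = $7,001.21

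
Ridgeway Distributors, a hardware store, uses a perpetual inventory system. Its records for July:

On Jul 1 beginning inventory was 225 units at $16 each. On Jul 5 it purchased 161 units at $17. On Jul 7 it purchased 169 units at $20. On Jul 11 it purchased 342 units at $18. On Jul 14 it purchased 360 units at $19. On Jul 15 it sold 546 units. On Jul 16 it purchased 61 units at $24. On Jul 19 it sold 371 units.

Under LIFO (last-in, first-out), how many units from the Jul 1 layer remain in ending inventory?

225

Jul 15, 546 sold [LIFO — newest first]: 360 @ $19 + 186 @ $18 = $10,188
Jul 19, 371 sold [LIFO — newest first]: 61 @ $24 + 156 @ $18 + 154 @ $20 = $7,352
Total COGS = $10,188 + $7,352 = $17,540
Ending inventory: 225 @ $16 + 161 @ $17 + 15 @ $20 = $6,637
Check: goods available $24,177 = COGS $17,540 + ending $6,637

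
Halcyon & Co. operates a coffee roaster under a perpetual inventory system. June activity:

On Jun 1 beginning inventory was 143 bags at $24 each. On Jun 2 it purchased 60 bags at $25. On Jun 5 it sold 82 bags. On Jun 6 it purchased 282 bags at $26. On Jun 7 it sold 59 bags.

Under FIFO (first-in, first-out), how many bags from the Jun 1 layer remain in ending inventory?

Jun 5, 82 sold [FIFO — oldest first]: 82 @ $24 = $1,968
Jun 7, 59 sold [FIFO — oldest first]: 59 @ $24 = $1,416
Total COGS = $1,968 + $1,416 = $3,384
Ending inventory: 2 @ $24 + 60 @ $25 + 282 @ $26 = $8,880
Check: goods available $12,264 = COGS $3,384 + ending $8,880

2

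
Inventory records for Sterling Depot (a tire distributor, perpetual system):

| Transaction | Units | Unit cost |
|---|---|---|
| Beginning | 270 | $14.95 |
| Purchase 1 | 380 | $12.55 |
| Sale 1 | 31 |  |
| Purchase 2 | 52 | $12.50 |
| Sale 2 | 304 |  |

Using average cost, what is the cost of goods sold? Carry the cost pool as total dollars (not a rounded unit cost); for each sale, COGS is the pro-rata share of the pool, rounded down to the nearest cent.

After Beginning: 270 on hand, pool $4,036.50 (≈ $14.9500 each)
After Purchase 1: 650 on hand, pool $8,805.50 (≈ $13.5469 each)
Sale 1, sell 31: 31/650 × $8,805.50 → $419.95
After Purchase 2: 671 on hand, pool $9,035.55 (≈ $13.4658 each)
Sale 2, sell 304: 304/671 × $9,035.55 → $4,093.60
Total COGS = $419.95 + $4,093.60 = $4,513.55
Ending inventory (cost pool remaining) = $4,941.95

COGS = $4,513.55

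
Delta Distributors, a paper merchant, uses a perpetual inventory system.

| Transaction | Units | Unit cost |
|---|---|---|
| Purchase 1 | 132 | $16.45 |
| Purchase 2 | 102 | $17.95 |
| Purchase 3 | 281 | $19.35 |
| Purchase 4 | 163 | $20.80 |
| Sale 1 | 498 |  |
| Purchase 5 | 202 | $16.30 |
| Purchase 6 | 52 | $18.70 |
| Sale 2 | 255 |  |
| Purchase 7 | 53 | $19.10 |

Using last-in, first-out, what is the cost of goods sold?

Sale 1 (498) [LIFO — newest first]: 163 @ $20.80 + 281 @ $19.35 + 54 @ $17.95 = $9,797.05
Sale 2 (255) [LIFO — newest first]: 52 @ $18.70 + 202 @ $16.30 + 1 @ $17.95 = $4,282.95
Total COGS = $9,797.05 + $4,282.95 = $14,080.00
Ending inventory: 132 @ $16.45 + 47 @ $17.95 + 53 @ $19.10 = $4,027.35
Check: goods available $18,107.35 = COGS $14,080.00 + ending $4,027.35

COGS = $14,080.00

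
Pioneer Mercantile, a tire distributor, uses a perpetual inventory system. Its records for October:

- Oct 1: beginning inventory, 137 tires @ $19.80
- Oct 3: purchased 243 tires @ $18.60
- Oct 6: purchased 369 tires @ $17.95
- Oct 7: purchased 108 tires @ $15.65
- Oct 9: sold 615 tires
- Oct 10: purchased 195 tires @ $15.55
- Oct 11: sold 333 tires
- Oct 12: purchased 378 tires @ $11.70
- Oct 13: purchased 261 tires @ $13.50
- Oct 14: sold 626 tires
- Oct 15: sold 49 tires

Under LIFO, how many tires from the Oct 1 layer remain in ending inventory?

68

Oct 9, 615 sold [LIFO — newest first]: 108 @ $15.65 + 369 @ $17.95 + 138 @ $18.60 = $10,880.55
Oct 11, 333 sold [LIFO — newest first]: 195 @ $15.55 + 105 @ $18.60 + 33 @ $19.80 = $5,638.65
Oct 14, 626 sold [LIFO — newest first]: 261 @ $13.50 + 365 @ $11.70 = $7,794.00
Oct 15, 49 sold [LIFO — newest first]: 13 @ $11.70 + 36 @ $19.80 = $864.90
Total COGS = $10,880.55 + $5,638.65 + $7,794.00 + $864.90 = $25,178.10
Ending inventory: 68 @ $19.80 = $1,346.40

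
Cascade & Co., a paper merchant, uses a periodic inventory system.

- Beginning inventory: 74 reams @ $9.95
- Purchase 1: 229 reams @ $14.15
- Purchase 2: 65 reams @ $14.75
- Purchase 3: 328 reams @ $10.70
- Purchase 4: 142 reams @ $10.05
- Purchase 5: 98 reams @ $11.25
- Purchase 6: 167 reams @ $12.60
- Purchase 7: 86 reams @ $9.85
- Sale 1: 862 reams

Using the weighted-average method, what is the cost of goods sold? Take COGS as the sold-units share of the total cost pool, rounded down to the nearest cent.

Sale 1, sell 862: 862/1189 × $13,925.90 → $10,095.98
Ending inventory (cost pool remaining) = $3,829.92

COGS = $10,095.98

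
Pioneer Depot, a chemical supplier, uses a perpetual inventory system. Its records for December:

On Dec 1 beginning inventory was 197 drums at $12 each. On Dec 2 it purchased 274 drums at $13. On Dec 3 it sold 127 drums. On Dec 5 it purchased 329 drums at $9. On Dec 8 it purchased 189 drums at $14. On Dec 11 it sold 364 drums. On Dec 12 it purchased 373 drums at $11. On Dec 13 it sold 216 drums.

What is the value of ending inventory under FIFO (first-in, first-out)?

Dec 3, 127 sold [FIFO — oldest first]: 127 @ $12 = $1,524
Dec 11, 364 sold [FIFO — oldest first]: 70 @ $12 + 274 @ $13 + 20 @ $9 = $4,582
Dec 13, 216 sold [FIFO — oldest first]: 216 @ $9 = $1,944
Total COGS = $1,524 + $4,582 + $1,944 = $8,050
Ending inventory: 93 @ $9 + 189 @ $14 + 373 @ $11 = $7,586
Check: goods available $15,636 = COGS $8,050 + ending $7,586

Ending inventory = $7,586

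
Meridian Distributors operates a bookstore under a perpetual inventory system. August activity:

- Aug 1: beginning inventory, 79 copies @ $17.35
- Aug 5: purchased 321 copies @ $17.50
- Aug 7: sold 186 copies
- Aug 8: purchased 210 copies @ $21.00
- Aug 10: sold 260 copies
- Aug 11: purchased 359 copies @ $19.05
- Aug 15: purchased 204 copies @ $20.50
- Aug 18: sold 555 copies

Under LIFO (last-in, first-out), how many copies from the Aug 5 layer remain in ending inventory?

Aug 7, 186 sold [LIFO — newest first]: 186 @ $17.50 = $3,255.00
Aug 10, 260 sold [LIFO — newest first]: 210 @ $21.00 + 50 @ $17.50 = $5,285.00
Aug 18, 555 sold [LIFO — newest first]: 204 @ $20.50 + 351 @ $19.05 = $10,868.55
Total COGS = $3,255.00 + $5,285.00 + $10,868.55 = $19,408.55
Ending inventory: 79 @ $17.35 + 85 @ $17.50 + 8 @ $19.05 = $3,010.55

85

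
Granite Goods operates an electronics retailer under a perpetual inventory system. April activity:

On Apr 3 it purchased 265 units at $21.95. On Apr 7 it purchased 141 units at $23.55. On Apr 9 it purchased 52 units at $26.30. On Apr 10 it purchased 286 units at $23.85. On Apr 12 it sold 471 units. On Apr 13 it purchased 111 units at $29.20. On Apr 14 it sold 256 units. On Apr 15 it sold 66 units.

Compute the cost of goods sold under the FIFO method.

COGS = $18,756.80

Apr 12, 471 sold [FIFO — oldest first]: 265 @ $21.95 + 141 @ $23.55 + 52 @ $26.30 + 13 @ $23.85 = $10,814.95
Apr 14, 256 sold [FIFO — oldest first]: 256 @ $23.85 = $6,105.60
Apr 15, 66 sold [FIFO — oldest first]: 17 @ $23.85 + 49 @ $29.20 = $1,836.25
Total COGS = $10,814.95 + $6,105.60 + $1,836.25 = $18,756.80
Ending inventory: 62 @ $29.20 = $1,810.40
Check: goods available $20,567.20 = COGS $18,756.80 + ending $1,810.40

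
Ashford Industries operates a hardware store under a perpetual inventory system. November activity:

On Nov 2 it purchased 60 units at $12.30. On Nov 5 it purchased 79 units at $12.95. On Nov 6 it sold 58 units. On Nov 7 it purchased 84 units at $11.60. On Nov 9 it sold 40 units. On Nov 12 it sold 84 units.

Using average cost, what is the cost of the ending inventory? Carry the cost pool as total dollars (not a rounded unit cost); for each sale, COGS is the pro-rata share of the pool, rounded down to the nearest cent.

Ending inventory = $497.13

After Nov 2: 60 on hand, pool $738.00 (≈ $12.3000 each)
After Nov 5: 139 on hand, pool $1,761.05 (≈ $12.6694 each)
Nov 6, sell 58: 58/139 × $1,761.05 → $734.82
After Nov 7: 165 on hand, pool $2,000.63 (≈ $12.1250 each)
Nov 9, sell 40: 40/165 × $2,000.63 → $485.00
Nov 12, sell 84: 84/125 × $1,515.63 → $1,018.50
Total COGS = $734.82 + $485.00 + $1,018.50 = $2,238.32
Ending inventory (cost pool remaining) = $497.13
Check: goods available $2,735.45 = COGS $2,238.32 + ending $497.13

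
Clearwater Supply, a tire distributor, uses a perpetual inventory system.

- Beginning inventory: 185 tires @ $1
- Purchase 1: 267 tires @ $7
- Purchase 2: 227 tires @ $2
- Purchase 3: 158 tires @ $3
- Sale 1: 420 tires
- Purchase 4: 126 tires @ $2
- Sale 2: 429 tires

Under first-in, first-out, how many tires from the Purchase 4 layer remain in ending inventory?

114

Sale 1 (420) [FIFO — oldest first]: 185 @ $1 + 235 @ $7 = $1,830
Sale 2 (429) [FIFO — oldest first]: 32 @ $7 + 227 @ $2 + 158 @ $3 + 12 @ $2 = $1,176
Total COGS = $1,830 + $1,176 = $3,006
Ending inventory: 114 @ $2 = $228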